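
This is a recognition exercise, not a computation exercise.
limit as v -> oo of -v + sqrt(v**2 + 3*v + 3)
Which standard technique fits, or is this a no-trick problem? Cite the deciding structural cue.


Technique: conjugate multiplication — both pieces blow up but their difference is finite; the conjugate trick rationalizes sqrt(v**2 + 3*v + 3) - v.


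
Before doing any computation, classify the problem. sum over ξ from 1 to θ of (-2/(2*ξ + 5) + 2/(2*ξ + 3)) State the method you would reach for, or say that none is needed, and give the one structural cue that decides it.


Technique: telescoping — the summand is built as 2/(2*ξ + 3) minus its own successor — adjacent terms annihilate down the line.


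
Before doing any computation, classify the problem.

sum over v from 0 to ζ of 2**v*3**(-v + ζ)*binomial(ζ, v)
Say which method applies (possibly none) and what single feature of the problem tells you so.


Diagnosis: the binomial theorem — binomial coefficients against complementary powers of 2 and 3: recognize the binomial expansion and resum.


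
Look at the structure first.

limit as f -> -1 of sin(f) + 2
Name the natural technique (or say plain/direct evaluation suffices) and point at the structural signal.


Best approach: no special technique — the expression is continuous at the evaluation point — substitute directly; no indeterminate form appears.


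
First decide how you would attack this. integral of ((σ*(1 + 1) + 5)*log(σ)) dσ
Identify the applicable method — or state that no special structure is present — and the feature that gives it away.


Verdict: integration by parts — with u = log(σ) the logarithm disappears after one differentiation, leaving a power-rule integral.


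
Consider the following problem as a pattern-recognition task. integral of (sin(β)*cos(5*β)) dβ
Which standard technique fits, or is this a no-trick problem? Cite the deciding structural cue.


Method: a trigonometric identity — cross-frequency products like sin(β)*cos(5*β) are the textbook product-to-sum case — the identity converts them to directly integrable sinusoids.


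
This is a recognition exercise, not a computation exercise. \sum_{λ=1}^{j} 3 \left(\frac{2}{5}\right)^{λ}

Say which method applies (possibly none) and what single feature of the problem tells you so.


Method: the geometric series formula — term-over-term division gives \frac{2}{5} every time — index-free ratio, geometric sum formula applies.


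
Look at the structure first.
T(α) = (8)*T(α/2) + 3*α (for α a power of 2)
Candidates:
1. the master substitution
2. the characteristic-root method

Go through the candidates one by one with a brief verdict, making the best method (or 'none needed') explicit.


Verdict: the master substitution — divide-the-index recursion (α/2 inside the call) straightens out once the index is rewritten as 2^m.
- the master substitution — applies; the problem has the shape this method handles.
- the characteristic-root method: a divided-index call is not the fixed-shift linear shape that characteristic roots solve.


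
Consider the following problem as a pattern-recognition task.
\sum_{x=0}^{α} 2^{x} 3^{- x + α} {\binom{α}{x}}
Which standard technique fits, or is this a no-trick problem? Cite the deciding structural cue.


Method: the binomial theorem — the summand is term x of a binomial expansion in 2 and 3; the whole sum is a single power.


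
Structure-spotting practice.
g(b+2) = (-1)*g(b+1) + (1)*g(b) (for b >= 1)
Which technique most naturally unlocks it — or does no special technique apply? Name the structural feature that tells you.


Verdict: the characteristic-root method — the recurrence is linear and homogeneous with constant coefficients, so the ansatz r^b turns it into a polynomial equation for r.


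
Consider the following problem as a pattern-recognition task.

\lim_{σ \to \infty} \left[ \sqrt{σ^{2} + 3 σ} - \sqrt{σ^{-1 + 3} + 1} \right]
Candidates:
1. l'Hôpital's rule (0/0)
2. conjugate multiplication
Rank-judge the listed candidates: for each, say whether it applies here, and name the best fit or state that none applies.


Technique: conjugate multiplication — neither \sqrt{σ^{2} + 3 σ} nor \sqrt{σ^{-1 + 3} + 1} converges alone, so rewrite their difference as a conjugate-rationalized quotient first.
- l'Hôpital's rule (0/0): the expression is a difference driving to ∞ − ∞, not a 0/0 quotient — there is no ratio for the rule to differentiate.
- conjugate multiplication: applies; the problem has the shape this method handles.


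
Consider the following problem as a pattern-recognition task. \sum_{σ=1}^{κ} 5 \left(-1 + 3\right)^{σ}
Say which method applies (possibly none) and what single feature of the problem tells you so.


Method: the geometric series formula — consecutive terms stand in a fixed index-free ratio — the geometric sum formula closes it.


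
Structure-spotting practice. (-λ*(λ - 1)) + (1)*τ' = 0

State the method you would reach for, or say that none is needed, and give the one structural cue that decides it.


Technique: no special technique — the slope is a function of λ alone, so integrate both sides directly.


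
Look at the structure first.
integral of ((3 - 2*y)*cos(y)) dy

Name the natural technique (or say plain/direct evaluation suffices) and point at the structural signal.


Diagnosis: integration by parts — 3 - 2*y dies after finitely many derivatives while cos(y) cycles under integration — the tabular/parts setup.


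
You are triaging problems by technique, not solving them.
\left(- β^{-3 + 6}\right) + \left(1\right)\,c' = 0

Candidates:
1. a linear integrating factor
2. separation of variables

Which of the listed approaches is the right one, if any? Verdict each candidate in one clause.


Best approach: no special technique — the slope is a function of β alone, so integrate both sides directly.
- a linear integrating factor: with the unknown absent the integrating factor is a formality; direct integration is the working structure.
- separation of variables: with no unknown in the slope, separating variables is a formality — the equation integrates directly.


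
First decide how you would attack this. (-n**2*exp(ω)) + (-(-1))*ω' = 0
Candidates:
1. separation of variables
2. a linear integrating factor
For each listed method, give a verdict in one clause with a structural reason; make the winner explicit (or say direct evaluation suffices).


Best approach: separation of variables — all dependence on the two variables factors apart, the defining separable shape.
- separation of variables: applies; the problem has the shape this method handles.
- a linear integrating factor — a nonlinear term in the unknown puts this outside the integrating-factor template.


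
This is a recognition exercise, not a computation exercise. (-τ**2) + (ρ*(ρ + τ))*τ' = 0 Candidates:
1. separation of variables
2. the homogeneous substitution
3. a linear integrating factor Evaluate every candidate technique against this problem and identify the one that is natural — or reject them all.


Diagnosis: the homogeneous substitution — solved for the derivative, the right side is unchanged under scaling ρ and τ together — it depends only on the ratio τ/ρ, so substitute a single ratio variable. A Bernoulli substitution after rearrangement (possibly exchanging dependent and independent variable) is a fair alternative; the homogeneous route works on the equation as it stands.
- separation of variables — no division isolates the independent variable from the unknown.
- the homogeneous substitution — applies; the problem has the shape this method handles.
- a linear integrating factor: a nonlinear term in the unknown puts this outside the integrating-factor template.


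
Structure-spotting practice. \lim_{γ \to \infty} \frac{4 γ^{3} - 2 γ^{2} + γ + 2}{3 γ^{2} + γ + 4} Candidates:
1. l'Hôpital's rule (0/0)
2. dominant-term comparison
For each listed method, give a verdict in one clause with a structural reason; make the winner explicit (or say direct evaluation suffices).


Verdict: dominant-term comparison — as γ grows, only the highest-degree terms matter — compare leading terms and read the limit off.
- l'Hôpital's rule (0/0) — no 0/0 form appears: written as one quotient, top and bottom both grow without bound, and the ratio is decided by their leading terms.
- dominant-term comparison — yes — fits the structure here.


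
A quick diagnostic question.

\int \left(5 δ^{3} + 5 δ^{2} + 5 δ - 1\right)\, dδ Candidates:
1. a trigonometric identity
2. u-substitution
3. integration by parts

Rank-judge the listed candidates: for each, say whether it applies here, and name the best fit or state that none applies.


Verdict: no special technique — nothing composite, nothing rational, nothing trigonometric — each constant-multiple power of δ integrates by the power rule alone.
- a trigonometric identity — no sine or cosine appears, so there is nothing for a trigonometric identity to act on.
- u-substitution: any workable substitution here is cosmetic — the integrand is already in directly integrable form.
- integration by parts: parts would only shuffle a directly integrable integrand.


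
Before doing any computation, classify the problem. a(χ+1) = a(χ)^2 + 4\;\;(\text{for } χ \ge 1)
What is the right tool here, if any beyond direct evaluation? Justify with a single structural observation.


Technique: no special technique — the recurrence is nonlinear in the sequence terms; no linear-recurrence method fits it as written — one iterates or studies it directly.


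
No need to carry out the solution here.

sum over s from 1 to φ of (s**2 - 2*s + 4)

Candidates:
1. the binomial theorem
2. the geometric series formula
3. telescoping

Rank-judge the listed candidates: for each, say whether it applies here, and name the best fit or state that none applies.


Method: no special technique — nothing telescopes and nothing is geometric; polynomial terms in s sum term by term.
- the binomial theorem — the summand does not match any term pattern of an expanded binomial power.
- the geometric series formula — the ratio of consecutive terms depends on the index.
- telescoping — in the displayed form, no term reappears at a neighboring index to cancel against.


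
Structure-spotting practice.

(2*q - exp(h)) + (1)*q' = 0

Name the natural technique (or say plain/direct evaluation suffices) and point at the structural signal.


Best approach: a linear integrating factor — first power of q, nonzero forcing: the integrating-factor recipe applies verbatim with p = 2.


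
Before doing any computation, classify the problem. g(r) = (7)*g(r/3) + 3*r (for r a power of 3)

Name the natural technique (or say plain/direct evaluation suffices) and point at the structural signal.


Verdict: the master substitution — the recursive call is at index r/3 rather than a shift, a divide-and-conquer shape — substituting r = 3^m linearizes it.


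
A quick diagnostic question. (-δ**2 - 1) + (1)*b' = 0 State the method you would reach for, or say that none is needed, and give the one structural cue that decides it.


Technique: no special technique — the slope is a pure function of δ; integrate both sides and be done.


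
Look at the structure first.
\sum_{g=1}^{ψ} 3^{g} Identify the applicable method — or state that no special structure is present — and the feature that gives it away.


Technique: the geometric series formula — term-over-term division gives 3 every time — index-free ratio, geometric sum formula applies.


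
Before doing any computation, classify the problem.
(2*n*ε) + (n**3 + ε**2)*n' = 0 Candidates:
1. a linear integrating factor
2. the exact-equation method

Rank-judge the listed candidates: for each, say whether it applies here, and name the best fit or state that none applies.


Technique: the exact-equation method — the mixed-partials test passes for 2*n*ε and n**3 + ε**2, so a potential function exists as presented.
- a linear integrating factor — the unknown enters nonlinearly (through a power, a denominator, or a transcendental function), which the linear integrating-factor recipe cannot absorb as-is — any repair would come from a preliminary substitution, not the factor.
- the exact-equation method — applies; the problem has the shape this method handles.


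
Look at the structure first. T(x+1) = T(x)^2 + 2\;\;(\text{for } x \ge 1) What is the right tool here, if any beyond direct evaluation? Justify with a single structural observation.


Technique: no special technique — the unknown enters the rule nonlinearly, not as a weighted sum — no linear method is even well-posed.


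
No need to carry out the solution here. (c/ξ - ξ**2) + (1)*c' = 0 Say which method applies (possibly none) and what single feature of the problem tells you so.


Technique: a linear integrating factor — linear in the unknown with genuine forcing: multiply through by the exponential of the integrated coefficient and the left side closes into one derivative.


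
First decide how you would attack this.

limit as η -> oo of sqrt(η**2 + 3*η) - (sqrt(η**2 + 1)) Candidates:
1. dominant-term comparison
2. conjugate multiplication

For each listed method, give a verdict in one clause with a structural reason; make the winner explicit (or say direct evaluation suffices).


Diagnosis: conjugate multiplication — divergence minus divergence hides a finite answer — expose it by pairing sqrt(η**2 + 3*η) - sqrt(η**2 + 1) with its conjugate.
- dominant-term comparison: this limit is not decided by comparing leading-term growth at infinity.
- conjugate multiplication: yes — fits the structure here.


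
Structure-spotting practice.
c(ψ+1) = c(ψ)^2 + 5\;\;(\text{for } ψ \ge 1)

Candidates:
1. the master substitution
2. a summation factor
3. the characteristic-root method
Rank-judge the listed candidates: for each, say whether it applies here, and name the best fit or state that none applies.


Verdict: no special technique — no ansatz, no master substitution, no summation factor survives the nonlinearity here.
- the master substitution: the recursive argument is a shift of the index, not a fixed fraction of it.
- a summation factor: the recursion is nonlinear — outside the first-order linear family a summation factor addresses.
- the characteristic-root method: nonlinearity rules out exponential-mode superposition from the start.


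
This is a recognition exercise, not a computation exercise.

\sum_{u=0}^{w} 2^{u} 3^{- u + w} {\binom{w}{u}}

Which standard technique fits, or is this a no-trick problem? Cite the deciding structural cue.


Diagnosis: the binomial theorem — the binomial coefficients weight matched powers of 2 and 3, which is exactly the expansion of a binomial power.


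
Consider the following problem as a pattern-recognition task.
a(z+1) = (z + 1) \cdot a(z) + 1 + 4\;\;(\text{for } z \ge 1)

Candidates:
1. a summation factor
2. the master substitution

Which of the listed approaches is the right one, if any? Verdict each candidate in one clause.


Diagnosis: a summation factor — one-term recursion with variable weight z + 1 is solved by product normalization, not by root-finding.
- a summation factor: applies; the problem has the shape this method handles.
- the master substitution — there is no divide-the-index recursive argument.


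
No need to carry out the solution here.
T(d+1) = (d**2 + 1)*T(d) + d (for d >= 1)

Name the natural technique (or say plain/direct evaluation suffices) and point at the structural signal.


Diagnosis: a summation factor — first-order, linear, moving coefficient d**2 + 1: the discrete analogue of an integrating factor handles it.


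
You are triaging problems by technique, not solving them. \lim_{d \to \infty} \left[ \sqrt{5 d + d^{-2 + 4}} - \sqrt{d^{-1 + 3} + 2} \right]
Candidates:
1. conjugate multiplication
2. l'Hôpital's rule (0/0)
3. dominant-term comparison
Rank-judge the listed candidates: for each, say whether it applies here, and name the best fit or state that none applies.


Verdict: conjugate multiplication — \sqrt{5 d + d^{-2 + 4}} and \sqrt{d^{-1 + 3} + 2} both blow up, but their difference is tame once the conjugate rationalizes it.
- conjugate multiplication: yes — fits the structure here.
- l'Hôpital's rule (0/0): the expression is a difference driving to ∞ − ∞, not a 0/0 quotient — there is no ratio for the rule to differentiate.
- dominant-term comparison: no dominant power emerges to decide the limit by degree comparison.


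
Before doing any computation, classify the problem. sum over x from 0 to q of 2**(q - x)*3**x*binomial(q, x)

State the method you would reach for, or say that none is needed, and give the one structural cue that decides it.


Best approach: the binomial theorem — the summand is term x of a binomial expansion in 3 and 2; the whole sum is a single power.


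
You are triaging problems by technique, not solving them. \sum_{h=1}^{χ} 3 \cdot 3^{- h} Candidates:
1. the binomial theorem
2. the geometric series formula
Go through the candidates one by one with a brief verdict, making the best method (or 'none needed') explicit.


Technique: the geometric series formula — consecutive terms stand in a fixed index-free ratio — the geometric sum formula closes it.
- the binomial theorem: there is no sum-raised-to-a-power identity hiding in these terms.
- the geometric series formula: applicable, and directly so.


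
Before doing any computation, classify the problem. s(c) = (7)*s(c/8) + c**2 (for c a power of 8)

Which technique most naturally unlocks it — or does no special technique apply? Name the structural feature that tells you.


Diagnosis: the master substitution — a divide-and-conquer shape: argument c/8, so change variables with c = 8^m and solve the linear version.


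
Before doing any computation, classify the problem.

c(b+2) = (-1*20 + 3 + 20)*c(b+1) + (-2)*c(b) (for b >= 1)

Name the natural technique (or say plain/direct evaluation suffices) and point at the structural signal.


Technique: the characteristic-root method — this is the constant-coefficient homogeneous case — the whole solution in b reduces to a polynomial's roots.


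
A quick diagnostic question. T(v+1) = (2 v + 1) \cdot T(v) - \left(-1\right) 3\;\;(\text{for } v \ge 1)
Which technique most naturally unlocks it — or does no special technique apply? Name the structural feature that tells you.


Verdict: a summation factor — one-term recursion with variable weight 2 v + 1 is solved by product normalization, not by root-finding.


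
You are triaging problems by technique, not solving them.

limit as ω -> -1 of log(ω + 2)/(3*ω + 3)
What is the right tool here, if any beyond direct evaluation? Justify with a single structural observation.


Technique: l'Hôpital's rule (0/0) — plug in -1: top and bottom both hit zero, so differentiate each and retry. The standard small-argument limits would also carry it; the rule is the systematic route.


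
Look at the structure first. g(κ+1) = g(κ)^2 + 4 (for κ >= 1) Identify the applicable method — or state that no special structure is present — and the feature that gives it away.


Diagnosis: no special technique — the sequence value feeds back through itself nonlinearly — linear superposition fails, and every superposition-based closed form fails with it.


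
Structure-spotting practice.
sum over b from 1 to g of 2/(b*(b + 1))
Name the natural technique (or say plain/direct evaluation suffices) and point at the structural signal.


Verdict: telescoping — poles of 2/(b*(b + 1)) differ by an integer, the telltale of a telescoping partial-fraction sum.


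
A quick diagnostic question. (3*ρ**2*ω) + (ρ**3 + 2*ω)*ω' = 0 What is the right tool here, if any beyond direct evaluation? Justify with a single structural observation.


Diagnosis: the exact-equation method — take the mixed partials of 3*ρ**2*ω and ρ**3 + 2*ω: they are equal, which certifies an exact differential.


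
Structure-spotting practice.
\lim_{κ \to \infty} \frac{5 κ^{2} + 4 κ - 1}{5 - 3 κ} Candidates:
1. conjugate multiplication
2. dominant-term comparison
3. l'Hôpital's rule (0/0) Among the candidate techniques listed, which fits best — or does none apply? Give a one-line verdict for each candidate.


Best approach: dominant-term comparison — divide through by the highest power of κ; every lower-order term dies and the dominant terms decide the limit.
- conjugate multiplication: no divergent radical difference is present for a conjugate pair to cancel.
- dominant-term comparison: a fit — the right tool for this form.
- l'Hôpital's rule (0/0): no 0/0 form appears: written as one quotient, top and bottom both grow without bound, and the ratio is decided by their leading terms.


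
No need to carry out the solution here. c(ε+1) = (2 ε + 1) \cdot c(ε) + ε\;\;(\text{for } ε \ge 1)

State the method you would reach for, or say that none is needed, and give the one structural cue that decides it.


Verdict: a summation factor — an index-dependent multiplier 2 ε + 1 rules out characteristic roots; a summation factor converts it to a pure difference.


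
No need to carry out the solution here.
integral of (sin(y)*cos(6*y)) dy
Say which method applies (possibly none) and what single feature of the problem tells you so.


Diagnosis: a trigonometric identity — split sin(y)*cos(6*y) with the angle-addition identities: the resulting sum integrates term by term.


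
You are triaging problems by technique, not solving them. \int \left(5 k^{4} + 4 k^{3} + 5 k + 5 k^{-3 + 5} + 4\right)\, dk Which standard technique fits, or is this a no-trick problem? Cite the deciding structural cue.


Technique: no special technique — scan for structure and find none: constant multiples of powers of k, integrate directly.


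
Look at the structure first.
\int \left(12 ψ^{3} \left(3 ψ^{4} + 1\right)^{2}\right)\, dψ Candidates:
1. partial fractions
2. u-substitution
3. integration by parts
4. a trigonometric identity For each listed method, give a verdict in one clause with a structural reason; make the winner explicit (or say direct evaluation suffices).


Best approach: u-substitution — read it as f(3 ψ^{4} + 1) times a constant multiple of d(3 ψ^{4} + 1): one substitution, u = 3 ψ^{4} + 1, finishes it. One could also expand and integrate term by term; the substitution is strictly more direct.
- partial fractions: the expression is not a ratio of polynomials that decomposes further.
- u-substitution — applicable, and directly so.
- integration by parts — splitting off a factor buys nothing — the integrand integrates directly without parts.
- a trigonometric identity — there is no trigonometric structure at all — the integrand carries no sine or cosine to rewrite.


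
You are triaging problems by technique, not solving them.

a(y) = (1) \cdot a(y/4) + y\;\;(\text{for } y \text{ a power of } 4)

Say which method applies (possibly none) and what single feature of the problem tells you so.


Verdict: the master substitution — treat m = log base 4 of y as the new clock: one recursion step advances m by one while y scales by 4.


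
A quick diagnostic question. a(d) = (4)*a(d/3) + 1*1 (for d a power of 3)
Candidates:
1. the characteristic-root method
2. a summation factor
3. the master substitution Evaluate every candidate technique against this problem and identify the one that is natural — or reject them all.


Technique: the master substitution — divide-the-index recursion (d/3 inside the call) straightens out once the index is rewritten as 3^m.
- the characteristic-root method: the recursion divides its index rather than shifting it — outside the constant-shift family the root method covers.
- a summation factor — the recursion divides its index rather than shifting it — there is no previous-term chain for a summation factor to telescope.
- the master substitution — applies; the problem has the shape this method handles.


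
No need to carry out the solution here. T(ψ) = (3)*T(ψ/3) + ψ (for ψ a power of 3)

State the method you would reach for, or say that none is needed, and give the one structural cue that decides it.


Best approach: the master substitution — the argument shrinks by the factor 3, so measure the index on a logarithmic scale and the recursion becomes a shift.


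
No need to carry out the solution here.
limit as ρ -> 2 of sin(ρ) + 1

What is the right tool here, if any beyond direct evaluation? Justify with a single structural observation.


Technique: no special technique — no zero denominators, no indeterminate clash at 2 — substitute and read off the value.


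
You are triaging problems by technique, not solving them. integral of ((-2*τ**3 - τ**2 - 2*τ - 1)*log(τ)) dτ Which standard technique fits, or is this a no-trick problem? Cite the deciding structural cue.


Verdict: integration by parts — the logarithm log(τ) wants to be differentiated, not integrated; parts makes that legal.


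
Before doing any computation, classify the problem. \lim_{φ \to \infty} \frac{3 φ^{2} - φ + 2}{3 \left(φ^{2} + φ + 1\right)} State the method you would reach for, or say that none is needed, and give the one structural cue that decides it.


Diagnosis: dominant-term comparison — at large φ only the top-degree terms survive; compare the leading terms and the limit falls out. As a single quotient, the ∞/∞ shape would yield to repeated differentiation as well — the growth comparison gets there in one look.


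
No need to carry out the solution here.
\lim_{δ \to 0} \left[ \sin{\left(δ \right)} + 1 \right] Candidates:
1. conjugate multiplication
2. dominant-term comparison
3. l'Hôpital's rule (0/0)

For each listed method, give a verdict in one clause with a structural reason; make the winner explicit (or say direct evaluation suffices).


Diagnosis: no special technique — the expression is continuous at the evaluation point — substitute directly; no indeterminate form appears.
- conjugate multiplication: the conjugate move applies to radical differences, which this is not.
- dominant-term comparison — leading-power comparison does not apply to this form.
- l'Hôpital's rule (0/0): substituting the point gives a finite value outright — there is no indeterminate clash to repair.


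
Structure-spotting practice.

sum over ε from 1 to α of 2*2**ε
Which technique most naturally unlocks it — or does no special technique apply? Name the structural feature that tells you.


Best approach: the geometric series formula — term-over-term division gives 2 every time — index-free ratio, geometric sum formula applies.


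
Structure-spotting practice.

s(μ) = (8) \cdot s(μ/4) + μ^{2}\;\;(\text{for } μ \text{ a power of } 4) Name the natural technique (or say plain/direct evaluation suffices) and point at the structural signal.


Technique: the master substitution — the argument shrinks by the factor 4, so measure the index on a logarithmic scale and the recursion becomes a shift.


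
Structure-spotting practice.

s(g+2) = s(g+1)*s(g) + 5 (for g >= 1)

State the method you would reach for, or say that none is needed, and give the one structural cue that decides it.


Technique: no special technique — this one you iterate or analyze qualitatively: the nonlinearity defeats linear solution methods.


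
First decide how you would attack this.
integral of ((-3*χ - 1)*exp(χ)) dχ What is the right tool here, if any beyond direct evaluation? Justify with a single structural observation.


Technique: integration by parts — a polynomial factor -3*χ - 1 multiplies exp(χ); differentiating -3*χ - 1 lowers its degree while exp(χ) integrates cleanly, so parts wins.


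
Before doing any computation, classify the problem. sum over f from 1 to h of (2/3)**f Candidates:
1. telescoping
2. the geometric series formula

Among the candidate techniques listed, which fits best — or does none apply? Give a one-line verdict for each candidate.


Technique: the geometric series formula — each term is 2/3 times the previous one, so the geometric-series formula applies directly.
- telescoping: computed from the summand as displayed, the partial sums build up without the pairwise collapse telescoping exploits.
- the geometric series formula — applicable, and directly so.


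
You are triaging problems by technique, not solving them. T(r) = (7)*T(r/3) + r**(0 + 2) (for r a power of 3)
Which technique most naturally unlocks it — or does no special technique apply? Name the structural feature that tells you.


Technique: the master substitution — the argument r/3 divides the index by 3; the standard r = 3^m substitution converts it to a constant-shift recurrence.


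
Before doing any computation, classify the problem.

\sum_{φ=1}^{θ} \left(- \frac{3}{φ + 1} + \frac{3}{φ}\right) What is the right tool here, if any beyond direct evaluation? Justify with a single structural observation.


Diagnosis: telescoping — the generic term is a one-step difference of \frac{3}{φ}, so partial sums shortcut to endpoint evaluation.


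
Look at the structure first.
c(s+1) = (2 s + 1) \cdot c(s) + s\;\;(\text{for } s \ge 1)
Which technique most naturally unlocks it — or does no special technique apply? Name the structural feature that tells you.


Technique: a summation factor — with the index-dependent coefficient 2 s + 1, dividing by the cumulative product turns the left side into a pure difference.


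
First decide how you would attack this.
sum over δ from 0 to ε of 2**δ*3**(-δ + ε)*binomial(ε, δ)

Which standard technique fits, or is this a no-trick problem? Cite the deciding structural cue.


Method: the binomial theorem — terms weighting binomial(ε, δ) against matched powers of 2 and 3 reassemble into (2 + 3)^ε by the binomial theorem.


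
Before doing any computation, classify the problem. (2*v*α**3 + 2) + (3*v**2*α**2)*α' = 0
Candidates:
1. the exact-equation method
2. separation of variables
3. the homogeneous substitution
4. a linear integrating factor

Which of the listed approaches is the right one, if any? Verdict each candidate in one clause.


Best approach: the exact-equation method — this form is already the differential of something: the matching mixed partials of 2*v*α**3 + 2 and 3*v**2*α**2 prove it.
- the exact-equation method: applies; the problem has the shape this method handles.
- separation of variables — no algebra isolates the independent variable on one side and the unknown on the other.
- the homogeneous substitution — the ratio substitution does not collapse this equation.
- a linear integrating factor: the unknown enters nonlinearly (through a power, a denominator, or a transcendental function), which the linear integrating-factor recipe cannot absorb as-is — any repair would come from a preliminary substitution, not the factor.


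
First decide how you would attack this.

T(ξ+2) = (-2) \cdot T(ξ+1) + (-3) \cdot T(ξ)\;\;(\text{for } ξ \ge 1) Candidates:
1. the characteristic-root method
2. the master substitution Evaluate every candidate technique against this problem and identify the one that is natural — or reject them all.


Verdict: the characteristic-root method — constant coefficients and linearity mean the ansatz r^ξ reduces it to solving the characteristic polynomial.
- the characteristic-root method — yes, a natural case for it.
- the master substitution: there is no divide-the-index recursive argument.


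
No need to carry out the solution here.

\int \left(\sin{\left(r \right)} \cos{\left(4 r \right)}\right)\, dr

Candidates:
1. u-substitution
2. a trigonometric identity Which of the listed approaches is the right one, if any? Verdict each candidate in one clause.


Diagnosis: a trigonometric identity — two different frequencies multiply in \sin{\left(r \right)} \cos{\left(4 r \right)}; the product-to-sum formula separates them.
- u-substitution — no subexpression of the integrand pairs with its own derivative as a factor — individual terms may offer their own substitutions, but any change of variable covering the whole integral would have to be constructed from outside the expression.
- a trigonometric identity: yes — fits the structure here.


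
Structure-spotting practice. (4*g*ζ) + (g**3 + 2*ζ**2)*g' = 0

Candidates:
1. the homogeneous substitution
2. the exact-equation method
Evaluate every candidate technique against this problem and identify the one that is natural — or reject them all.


Verdict: the exact-equation method — d/dg of 4*g*ζ equals d/dζ of g**3 + 2*ζ**2: the form is a total differential of one potential — integrate it exactly.
- the homogeneous substitution — rescaling both variables together changes the slope, so no ratio substitution collapses it.
- the exact-equation method — yes — fits the structure here.


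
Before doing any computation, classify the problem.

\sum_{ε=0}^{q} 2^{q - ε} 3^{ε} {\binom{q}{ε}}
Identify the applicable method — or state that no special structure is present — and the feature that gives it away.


Diagnosis: the binomial theorem — {\binom{q}{ε}} weighting matched powers of 3 and 2 is the expanded form of (3 + 2)^q — fold it back up.


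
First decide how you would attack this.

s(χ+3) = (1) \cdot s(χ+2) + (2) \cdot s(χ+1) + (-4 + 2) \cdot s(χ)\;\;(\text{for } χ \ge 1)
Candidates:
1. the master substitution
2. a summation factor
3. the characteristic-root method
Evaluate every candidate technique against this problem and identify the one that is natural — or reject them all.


Technique: the characteristic-root method — every coefficient is a fixed number and the forcing is zero — substitute r^χ and read off the root equation.
- the master substitution: the recursion steps by a constant offset, so exponential reindexing is pointless.
- a summation factor — the recurrence reaches back more than one step, outside the first-order family a summation factor normalizes.
- the characteristic-root method: applicable, and directly so.


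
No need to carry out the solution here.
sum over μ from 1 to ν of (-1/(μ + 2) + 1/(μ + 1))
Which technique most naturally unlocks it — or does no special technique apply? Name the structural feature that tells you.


Verdict: telescoping — the summand is built as 1/(μ + 1) minus its own successor — adjacent terms annihilate down the line.


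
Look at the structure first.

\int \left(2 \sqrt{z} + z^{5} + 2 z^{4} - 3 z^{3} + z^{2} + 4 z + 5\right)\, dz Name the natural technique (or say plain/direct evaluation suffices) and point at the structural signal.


Best approach: no special technique — every term is a constant multiple of a power of z; term-wise power-rule integration needs no preliminary transformation.


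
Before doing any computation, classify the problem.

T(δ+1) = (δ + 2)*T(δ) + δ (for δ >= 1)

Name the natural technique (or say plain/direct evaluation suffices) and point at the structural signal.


Method: a summation factor — with the index-dependent coefficient δ + 2, dividing by the cumulative product turns the left side into a pure difference.


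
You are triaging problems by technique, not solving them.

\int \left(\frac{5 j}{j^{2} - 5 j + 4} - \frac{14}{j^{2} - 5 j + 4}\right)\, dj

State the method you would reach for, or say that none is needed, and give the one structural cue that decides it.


Method: partial fractions — the integrand is a proper rational function and its denominator j^{2} - 5 j + 4 factors into distinct pieces, so it splits into simple fractions.


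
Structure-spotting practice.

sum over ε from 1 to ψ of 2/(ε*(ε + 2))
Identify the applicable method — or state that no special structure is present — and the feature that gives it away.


Technique: telescoping — after splitting 2/(ε*(ε + 2)) into partial fractions, the pieces are shifted copies of one function and cancel telescopically.


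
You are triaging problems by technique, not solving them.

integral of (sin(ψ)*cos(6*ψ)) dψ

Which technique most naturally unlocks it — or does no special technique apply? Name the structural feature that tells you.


Verdict: a trigonometric identity — two sinusoids at different rates multiply in sin(ψ)*cos(6*ψ); the product-to-sum identity uncouples them.


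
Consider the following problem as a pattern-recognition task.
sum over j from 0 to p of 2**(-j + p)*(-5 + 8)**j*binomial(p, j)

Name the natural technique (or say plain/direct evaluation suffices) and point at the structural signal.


Verdict: the binomial theorem — binomial(p, j) weighting matched powers of (-5 + 8) and 2 is the expanded form of ((-5 + 8) + 2)^p — fold it back up.


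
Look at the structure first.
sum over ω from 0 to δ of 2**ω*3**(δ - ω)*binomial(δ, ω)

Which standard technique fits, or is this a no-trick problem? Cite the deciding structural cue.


Method: the binomial theorem — the binomial coefficients weight matched powers of 2 and 3, which is exactly the expansion of a binomial power.


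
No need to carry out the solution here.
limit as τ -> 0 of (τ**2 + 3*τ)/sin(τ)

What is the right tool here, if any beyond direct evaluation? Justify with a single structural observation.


Diagnosis: l'Hôpital's rule (0/0) — substituting 0 gives 0 over 0; differentiate top and bottom once and re-evaluate. Expanding numerator and denominator to first order gives the same value — the rule automates exactly that.


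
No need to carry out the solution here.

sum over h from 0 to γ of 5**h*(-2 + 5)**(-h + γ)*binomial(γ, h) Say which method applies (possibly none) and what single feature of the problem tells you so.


Method: the binomial theorem — terms weighting binomial(γ, h) against matched powers of 5 and (-2 + 5) reassemble into (5 + (-2 + 5))^γ by the binomial theorem.


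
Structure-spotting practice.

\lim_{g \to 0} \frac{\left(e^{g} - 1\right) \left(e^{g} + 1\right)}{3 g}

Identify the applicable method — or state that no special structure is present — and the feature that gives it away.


Verdict: l'Hôpital's rule (0/0) — the 0/0 form at 0 is the signature situation for l'Hôpital's rule. Expanding numerator and denominator to first order gives the same value — the rule automates exactly that.


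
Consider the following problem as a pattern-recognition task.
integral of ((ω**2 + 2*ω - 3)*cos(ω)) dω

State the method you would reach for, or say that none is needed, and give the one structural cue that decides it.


Best approach: integration by parts — a polynomial factor ω**2 + 2*ω - 3 multiplies cos(ω); differentiating ω**2 + 2*ω - 3 lowers its degree while cos(ω) integrates cleanly, so parts wins.


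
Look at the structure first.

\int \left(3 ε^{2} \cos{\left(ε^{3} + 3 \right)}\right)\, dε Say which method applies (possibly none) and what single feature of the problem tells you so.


Best approach: u-substitution — differentiating the inner expression ε^{3} + 3 produces the factor 3 ε^{2} up to a constant multiple, so substituting u = ε^{3} + 3 reduces everything to a one-variable integral in u.


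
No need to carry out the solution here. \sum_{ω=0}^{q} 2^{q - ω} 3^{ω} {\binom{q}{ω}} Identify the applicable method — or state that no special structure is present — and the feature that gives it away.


Method: the binomial theorem — binomial coefficients against complementary powers of 3 and 2: recognize the binomial expansion and resum.


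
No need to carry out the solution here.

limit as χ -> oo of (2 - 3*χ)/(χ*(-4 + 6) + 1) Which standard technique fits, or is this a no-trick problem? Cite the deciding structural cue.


Verdict: dominant-term comparison — divide through by the highest power of χ; every lower-order term dies and the dominant terms decide the limit. As a single quotient, the ∞/∞ shape would yield to repeated differentiation as well — the growth comparison gets there in one look.
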